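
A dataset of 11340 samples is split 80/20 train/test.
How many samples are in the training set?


Test set = 11340 * 20% = 2268. Training set = 11340 - 2268 = 9072.

9072


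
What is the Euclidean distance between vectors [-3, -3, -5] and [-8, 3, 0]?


d = sqrt(sum of squared differences). (-3--8)^2=25, (-3-3)^2=36, (-5-0)^2=25. Sum = 86.

sqrt(86)


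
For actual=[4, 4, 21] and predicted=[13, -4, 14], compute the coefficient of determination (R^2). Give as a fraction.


Mean(y) = 29/3. SS_res = 194. SS_tot = 578/3. R^2 = 1 - 194/(578/3) = -2/289.

-2/289


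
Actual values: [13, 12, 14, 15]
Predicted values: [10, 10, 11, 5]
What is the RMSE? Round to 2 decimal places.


MSE = 30.5000. RMSE = sqrt(30.5000) = 5.52.

5.52


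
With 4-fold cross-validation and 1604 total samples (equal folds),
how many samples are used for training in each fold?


Each validation fold has 1604/4 = 401 samples. Training set = 1604 - 401 = 1203.

1203


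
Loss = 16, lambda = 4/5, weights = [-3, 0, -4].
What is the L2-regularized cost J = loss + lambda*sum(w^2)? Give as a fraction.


L2 sq norm = sum(w^2) = 25. J = 16 + 4/5 * 25 = 36.

36


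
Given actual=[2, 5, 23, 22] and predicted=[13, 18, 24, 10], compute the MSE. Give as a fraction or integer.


MSE = (1/4) * ((2-13)^2=121 + (5-18)^2=169 + (23-24)^2=1 + (22-10)^2=144). Sum = 435. MSE = 435/4.

435/4


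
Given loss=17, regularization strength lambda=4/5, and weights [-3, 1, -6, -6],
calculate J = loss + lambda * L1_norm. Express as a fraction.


L1 norm = sum(|w|) = 16. J = 17 + 4/5 * 16 = 149/5.

149/5


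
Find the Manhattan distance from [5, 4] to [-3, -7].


d = sum of absolute differences: |5--3|=8 + |4--7|=11 = 19.

19


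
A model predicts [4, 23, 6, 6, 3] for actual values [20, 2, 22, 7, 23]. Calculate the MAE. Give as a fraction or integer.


MAE = (1/5) * (|20-4|=16 + |2-23|=21 + |22-6|=16 + |7-6|=1 + |23-3|=20). Sum = 74. MAE = 74/5.

74/5


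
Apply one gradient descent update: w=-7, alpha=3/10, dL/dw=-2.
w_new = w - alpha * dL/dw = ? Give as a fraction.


w_new = -7 - 3/10 * -2 = -7 - -3/5 = -32/5.

-32/5


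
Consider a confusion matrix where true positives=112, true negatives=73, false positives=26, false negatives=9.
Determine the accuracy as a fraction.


Accuracy = (TP + TN) / (TP + TN + FP + FN) = (112 + 73) / 220 = 37/44.

37/44


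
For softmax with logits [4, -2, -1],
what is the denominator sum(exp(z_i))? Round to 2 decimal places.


Denom = e^4=54.5982 + e^-2=0.1353 + e^-1=0.3679. Sum = 55.1014, which rounds to 55.10.

55.10


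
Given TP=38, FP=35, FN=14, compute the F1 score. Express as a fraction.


Precision = 38/73 = 38/73. Recall = 38/52 = 19/26. F1 = 2*P*R/(P+R) = 76/125.

76/125


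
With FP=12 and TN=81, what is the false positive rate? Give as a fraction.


FPR = FP / (FP + TN) = 12 / 93 = 4/31.

4/31


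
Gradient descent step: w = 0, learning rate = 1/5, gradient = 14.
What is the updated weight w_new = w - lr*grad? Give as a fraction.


w_new = 0 - 1/5 * 14 = 0 - 14/5 = -14/5.

-14/5


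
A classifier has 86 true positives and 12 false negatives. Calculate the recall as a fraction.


Recall = TP / (TP + FN) = 86 / 98 = 43/49.

43/49


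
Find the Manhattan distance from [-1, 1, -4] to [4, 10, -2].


d = sum of absolute differences: |-1-4|=5 + |1-10|=9 + |-4--2|=2 = 16.

16


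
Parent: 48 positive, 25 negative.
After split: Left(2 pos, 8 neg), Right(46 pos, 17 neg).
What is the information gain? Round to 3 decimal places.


H(parent) = 0.9272. H(left) = 0.7219, H(right) = 0.8412. Weighted = (10/73)*0.7219 + (63/73)*0.8412 = 0.8249. IG = 0.9272 - 0.8249 = 0.1023, which rounds to 0.102.

0.102


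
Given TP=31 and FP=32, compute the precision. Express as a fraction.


Precision = TP / (TP + FP) = 31 / 63 = 31/63.

31/63


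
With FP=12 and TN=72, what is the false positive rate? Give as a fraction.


FPR = FP / (FP + TN) = 12 / 84 = 1/7.

1/7


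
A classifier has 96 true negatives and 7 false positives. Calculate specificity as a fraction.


Specificity = TN / (TN + FP) = 96 / 103 = 96/103.

96/103


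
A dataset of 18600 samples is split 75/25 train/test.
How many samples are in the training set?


Test set = 18600 * 25% = 4650. Training set = 18600 - 4650 = 13950.

13950


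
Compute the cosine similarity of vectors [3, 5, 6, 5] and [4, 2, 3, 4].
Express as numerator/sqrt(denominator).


dot = 60. |a|^2 = 95, |b|^2 = 45. cos = 60/sqrt(4275).

60/sqrt(4275)


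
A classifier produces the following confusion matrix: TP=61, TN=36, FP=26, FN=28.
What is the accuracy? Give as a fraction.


Accuracy = (TP + TN) / (TP + TN + FP + FN) = (61 + 36) / 151 = 97/151.

97/151


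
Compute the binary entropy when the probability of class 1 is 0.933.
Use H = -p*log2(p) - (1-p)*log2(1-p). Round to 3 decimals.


H = -0.933*log2(0.933) - 0.067*log2(0.067) = 0.355.

0.355


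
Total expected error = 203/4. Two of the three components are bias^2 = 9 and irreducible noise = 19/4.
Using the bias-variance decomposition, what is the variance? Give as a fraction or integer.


Total error = bias^2 + variance + irreducible noise. So variance = 203/4 - 9 - 19/4 = 37.

37


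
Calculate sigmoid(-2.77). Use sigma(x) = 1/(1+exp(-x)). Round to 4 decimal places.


sigma(-2.77) = 1/(1+e^(2.77)) = 1/(1+15.958634) = 1/16.958634 = 0.0590.

0.0590


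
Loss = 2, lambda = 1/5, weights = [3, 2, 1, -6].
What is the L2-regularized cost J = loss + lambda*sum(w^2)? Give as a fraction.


L2 sq norm = sum(w^2) = 50. J = 2 + 1/5 * 50 = 12.

12


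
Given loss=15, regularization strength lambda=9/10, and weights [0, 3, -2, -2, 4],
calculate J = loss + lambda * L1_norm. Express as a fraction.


L1 norm = sum(|w|) = 11. J = 15 + 9/10 * 11 = 249/10.

249/10


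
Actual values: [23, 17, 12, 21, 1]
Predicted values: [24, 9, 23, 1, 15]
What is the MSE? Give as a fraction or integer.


MSE = (1/5) * ((23-24)^2=1 + (17-9)^2=64 + (12-23)^2=121 + (21-1)^2=400 + (1-15)^2=196). Sum = 782. MSE = 782/5.

782/5


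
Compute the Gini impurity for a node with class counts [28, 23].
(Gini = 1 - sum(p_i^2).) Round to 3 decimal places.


Total = 51. Proportions: 28/51, 23/51. sum(p_i^2) = 0.5048. Gini = 1 - 0.5048 = 0.4952, which rounds to 0.495.

0.495


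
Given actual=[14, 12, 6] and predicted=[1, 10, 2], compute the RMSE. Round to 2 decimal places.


MSE = 63.0000. RMSE = sqrt(63.0000) = 7.94.

7.94


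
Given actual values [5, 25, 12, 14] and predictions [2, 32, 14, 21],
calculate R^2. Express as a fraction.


Mean(y) = 14. SS_res = 111. SS_tot = 206. R^2 = 1 - 111/(206) = 95/206.

95/206


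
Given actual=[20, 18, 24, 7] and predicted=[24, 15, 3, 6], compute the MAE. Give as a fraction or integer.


MAE = (1/4) * (|20-24|=4 + |18-15|=3 + |24-3|=21 + |7-6|=1). Sum = 29. MAE = 29/4.

29/4


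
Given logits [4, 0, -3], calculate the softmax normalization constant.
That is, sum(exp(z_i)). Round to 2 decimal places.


Denom = e^4=54.5982 + e^0=1.0000 + e^-3=0.0498. Sum = 55.6480, which rounds to 55.65.

55.65


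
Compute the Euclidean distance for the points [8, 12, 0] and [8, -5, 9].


d = sqrt(sum of squared differences). (8-8)^2=0, (12--5)^2=289, (0-9)^2=81. Sum = 370.

sqrt(370)


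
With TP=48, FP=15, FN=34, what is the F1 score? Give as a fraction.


Precision = 48/63 = 16/21. Recall = 48/82 = 24/41. F1 = 2*P*R/(P+R) = 96/145.

96/145


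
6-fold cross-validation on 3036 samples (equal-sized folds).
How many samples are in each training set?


Each validation fold has 3036/6 = 506 samples. Training set = 3036 - 506 = 2530.

2530


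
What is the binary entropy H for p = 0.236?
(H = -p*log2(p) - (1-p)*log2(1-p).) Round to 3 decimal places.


H = -0.236*log2(0.236) - 0.764*log2(0.764) = 0.788.

0.788


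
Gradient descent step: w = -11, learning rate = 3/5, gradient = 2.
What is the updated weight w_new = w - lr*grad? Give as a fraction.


w_new = -11 - 3/5 * 2 = -11 - 6/5 = -61/5.

-61/5


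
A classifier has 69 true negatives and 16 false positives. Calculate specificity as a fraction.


Specificity = TN / (TN + FP) = 69 / 85 = 69/85.

69/85


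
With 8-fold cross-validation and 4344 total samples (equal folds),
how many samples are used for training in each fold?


Each validation fold has 4344/8 = 543 samples. Training set = 4344 - 543 = 3801.

3801


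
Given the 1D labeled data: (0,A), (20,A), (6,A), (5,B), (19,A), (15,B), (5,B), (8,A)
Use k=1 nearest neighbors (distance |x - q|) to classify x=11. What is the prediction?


Distances: |0-11|=11, |20-11|=9, |6-11|=5, |5-11|=6, |19-11|=8, |15-11|=4, |5-11|=6, |8-11|=3. 1 nearest: (8,A). Counts: {'A': 1}. Majority class: A.

A


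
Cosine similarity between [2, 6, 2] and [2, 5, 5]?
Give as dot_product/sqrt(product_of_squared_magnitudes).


dot = 44. |a|^2 = 44, |b|^2 = 54. cos = 44/sqrt(2376).

44/sqrt(2376)


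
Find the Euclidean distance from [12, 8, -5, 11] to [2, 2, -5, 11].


d = sqrt(sum of squared differences). (12-2)^2=100, (8-2)^2=36, (-5--5)^2=0, (11-11)^2=0. Sum = 136.

sqrt(136)


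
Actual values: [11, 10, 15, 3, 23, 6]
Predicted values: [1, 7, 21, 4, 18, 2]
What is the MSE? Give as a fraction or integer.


MSE = (1/6) * ((11-1)^2=100 + (10-7)^2=9 + (15-21)^2=36 + (3-4)^2=1 + (23-18)^2=25 + (6-2)^2=16). Sum = 187. MSE = 187/6.

187/6


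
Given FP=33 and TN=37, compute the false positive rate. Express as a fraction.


FPR = FP / (FP + TN) = 33 / 70 = 33/70.

33/70


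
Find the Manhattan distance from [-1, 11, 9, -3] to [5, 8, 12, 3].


d = sum of absolute differences: |-1-5|=6 + |11-8|=3 + |9-12|=3 + |-3-3|=6 = 18.

18


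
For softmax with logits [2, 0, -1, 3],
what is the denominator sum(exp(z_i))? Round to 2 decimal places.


Denom = e^2=7.3891 + e^0=1.0000 + e^-1=0.3679 + e^3=20.0855. Sum = 28.8425, which rounds to 28.84.

28.84


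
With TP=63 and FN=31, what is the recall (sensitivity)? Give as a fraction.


Recall = TP / (TP + FN) = 63 / 94 = 63/94.

63/94


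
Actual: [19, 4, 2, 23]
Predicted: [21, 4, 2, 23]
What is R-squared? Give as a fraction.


Mean(y) = 12. SS_res = 4. SS_tot = 334. R^2 = 1 - 4/(334) = 165/167.

165/167


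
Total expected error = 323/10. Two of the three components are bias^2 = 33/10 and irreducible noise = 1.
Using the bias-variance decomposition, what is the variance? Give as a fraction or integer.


Total error = bias^2 + variance + irreducible noise. So variance = 323/10 - 33/10 - 1 = 28.

28


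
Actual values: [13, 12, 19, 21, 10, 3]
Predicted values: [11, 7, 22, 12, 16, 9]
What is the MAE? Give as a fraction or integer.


MAE = (1/6) * (|13-11|=2 + |12-7|=5 + |19-22|=3 + |21-12|=9 + |10-16|=6 + |3-9|=6). Sum = 31. MAE = 31/6.

31/6


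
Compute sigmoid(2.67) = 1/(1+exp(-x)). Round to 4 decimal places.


sigma(2.67) = 1/(1+e^(-2.67)) = 1/(1+0.069252) = 1/1.069252 = 0.9352.

0.9352


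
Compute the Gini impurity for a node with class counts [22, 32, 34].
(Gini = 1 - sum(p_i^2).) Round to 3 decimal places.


Total = 88. Proportions: 22/88, 32/88, 34/88. sum(p_i^2) = 0.3440. Gini = 1 - 0.3440 = 0.6560, which rounds to 0.656.

0.656


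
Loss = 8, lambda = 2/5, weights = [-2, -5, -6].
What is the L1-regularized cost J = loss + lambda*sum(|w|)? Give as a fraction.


L1 norm = sum(|w|) = 13. J = 8 + 2/5 * 13 = 66/5.

66/5


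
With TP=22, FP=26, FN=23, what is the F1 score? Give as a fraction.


Precision = 22/48 = 11/24. Recall = 22/45 = 22/45. F1 = 2*P*R/(P+R) = 44/93.

44/93


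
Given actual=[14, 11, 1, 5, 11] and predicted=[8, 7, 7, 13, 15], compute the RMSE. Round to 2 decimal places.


MSE = 33.6000. RMSE = sqrt(33.6000) = 5.80.

5.80


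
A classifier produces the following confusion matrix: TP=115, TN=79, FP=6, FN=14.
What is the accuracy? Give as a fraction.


Accuracy = (TP + TN) / (TP + TN + FP + FN) = (115 + 79) / 214 = 97/107.

97/107


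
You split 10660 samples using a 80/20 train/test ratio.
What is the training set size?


Test set = 10660 * 20% = 2132. Training set = 10660 - 2132 = 8528.

8528


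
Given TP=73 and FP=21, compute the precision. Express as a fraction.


Precision = TP / (TP + FP) = 73 / 94 = 73/94.

73/94


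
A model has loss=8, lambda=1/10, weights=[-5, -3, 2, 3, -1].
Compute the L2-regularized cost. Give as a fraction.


L2 sq norm = sum(w^2) = 48. J = 8 + 1/10 * 48 = 64/5.

64/5


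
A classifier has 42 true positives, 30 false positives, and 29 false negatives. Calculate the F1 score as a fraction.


Precision = 42/72 = 7/12. Recall = 42/71 = 42/71. F1 = 2*P*R/(P+R) = 84/143.

84/143


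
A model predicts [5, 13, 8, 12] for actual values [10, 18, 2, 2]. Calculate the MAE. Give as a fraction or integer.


MAE = (1/4) * (|10-5|=5 + |18-13|=5 + |2-8|=6 + |2-12|=10). Sum = 26. MAE = 13/2.

13/2


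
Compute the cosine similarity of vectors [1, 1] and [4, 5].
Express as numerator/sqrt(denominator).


dot = 9. |a|^2 = 2, |b|^2 = 41. cos = 9/sqrt(82).

9/sqrt(82)


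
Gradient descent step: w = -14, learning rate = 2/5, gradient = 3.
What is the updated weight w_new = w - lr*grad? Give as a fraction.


w_new = -14 - 2/5 * 3 = -14 - 6/5 = -76/5.

-76/5


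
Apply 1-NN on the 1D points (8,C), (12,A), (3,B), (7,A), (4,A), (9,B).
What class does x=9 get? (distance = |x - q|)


Distances: |8-9|=1, |12-9|=3, |3-9|=6, |7-9|=2, |4-9|=5, |9-9|=0. 1 nearest: (9,B). Counts: {'B': 1}. Majority class: B.

B


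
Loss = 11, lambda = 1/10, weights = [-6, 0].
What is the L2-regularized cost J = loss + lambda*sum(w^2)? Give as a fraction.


L2 sq norm = sum(w^2) = 36. J = 11 + 1/10 * 36 = 73/5.

73/5


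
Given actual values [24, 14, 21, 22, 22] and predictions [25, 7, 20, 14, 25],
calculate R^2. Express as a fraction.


Mean(y) = 103/5. SS_res = 124. SS_tot = 296/5. R^2 = 1 - 124/(296/5) = -81/74.

-81/74


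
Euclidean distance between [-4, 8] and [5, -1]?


d = sqrt(sum of squared differences). (-4-5)^2=81, (8--1)^2=81. Sum = 162.

sqrt(162)


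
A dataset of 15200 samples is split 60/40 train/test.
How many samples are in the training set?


Test set = 15200 * 40% = 6080. Training set = 15200 - 6080 = 9120.

9120


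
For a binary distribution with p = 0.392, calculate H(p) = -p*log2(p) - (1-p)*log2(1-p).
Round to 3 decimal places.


H = -0.392*log2(0.392) - 0.608*log2(0.608) = 0.966.

0.966


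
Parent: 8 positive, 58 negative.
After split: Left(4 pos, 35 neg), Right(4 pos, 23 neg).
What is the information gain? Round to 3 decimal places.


H(parent) = 0.5328. H(left) = 0.4771, H(right) = 0.6052. Weighted = (39/66)*0.4771 + (27/66)*0.6052 = 0.5295. IG = 0.5328 - 0.5295 = 0.0033, which rounds to 0.003.

0.003


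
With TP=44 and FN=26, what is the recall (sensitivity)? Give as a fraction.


Recall = TP / (TP + FN) = 44 / 70 = 22/35.

22/35


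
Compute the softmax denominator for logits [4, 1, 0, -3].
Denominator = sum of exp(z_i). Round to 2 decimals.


Denom = e^4=54.5982 + e^1=2.7183 + e^0=1.0000 + e^-3=0.0498. Sum = 58.3663, which rounds to 58.37.

58.37


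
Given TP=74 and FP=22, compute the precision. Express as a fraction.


Precision = TP / (TP + FP) = 74 / 96 = 37/48.

37/48


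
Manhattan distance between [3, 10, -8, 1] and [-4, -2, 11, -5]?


d = sum of absolute differences: |3--4|=7 + |10--2|=12 + |-8-11|=19 + |1--5|=6 = 44.

44


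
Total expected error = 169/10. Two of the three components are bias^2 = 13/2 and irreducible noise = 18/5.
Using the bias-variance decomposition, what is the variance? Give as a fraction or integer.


Total error = bias^2 + variance + irreducible noise. So variance = 169/10 - 13/2 - 18/5 = 34/5.

34/5


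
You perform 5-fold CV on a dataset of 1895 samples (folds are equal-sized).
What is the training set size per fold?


Each validation fold has 1895/5 = 379 samples. Training set = 1895 - 379 = 1516.

1516


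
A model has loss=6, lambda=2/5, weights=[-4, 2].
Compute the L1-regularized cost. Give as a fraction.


L1 norm = sum(|w|) = 6. J = 6 + 2/5 * 6 = 42/5.

42/5


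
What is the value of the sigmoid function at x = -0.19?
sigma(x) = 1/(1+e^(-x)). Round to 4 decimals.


sigma(-0.19) = 1/(1+e^(0.19)) = 1/(1+1.209250) = 1/2.209250 = 0.4526.

0.4526


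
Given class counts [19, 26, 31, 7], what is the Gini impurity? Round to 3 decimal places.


Total = 83. Proportions: 19/83, 26/83, 31/83, 7/83. sum(p_i^2) = 0.2971. Gini = 1 - 0.2971 = 0.7029, which rounds to 0.703.

0.703


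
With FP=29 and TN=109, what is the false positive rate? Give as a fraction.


FPR = FP / (FP + TN) = 29 / 138 = 29/138.

29/138


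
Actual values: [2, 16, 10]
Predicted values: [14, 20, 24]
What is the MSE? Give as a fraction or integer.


MSE = (1/3) * ((2-14)^2=144 + (16-20)^2=16 + (10-24)^2=196). Sum = 356. MSE = 356/3.

356/3


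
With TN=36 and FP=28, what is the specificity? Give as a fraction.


Specificity = TN / (TN + FP) = 36 / 64 = 9/16.

9/16


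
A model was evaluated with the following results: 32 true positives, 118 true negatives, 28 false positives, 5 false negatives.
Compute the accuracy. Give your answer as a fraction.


Accuracy = (TP + TN) / (TP + TN + FP + FN) = (32 + 118) / 183 = 50/61.

50/61


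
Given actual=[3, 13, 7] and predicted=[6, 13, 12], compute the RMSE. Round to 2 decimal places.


MSE = 11.3333. RMSE = sqrt(11.3333) = 3.37.

3.37


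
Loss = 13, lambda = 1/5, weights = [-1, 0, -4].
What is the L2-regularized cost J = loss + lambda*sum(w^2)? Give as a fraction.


L2 sq norm = sum(w^2) = 17. J = 13 + 1/5 * 17 = 82/5.

82/5


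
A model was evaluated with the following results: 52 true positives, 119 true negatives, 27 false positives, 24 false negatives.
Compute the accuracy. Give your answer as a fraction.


Accuracy = (TP + TN) / (TP + TN + FP + FN) = (52 + 119) / 222 = 57/74.

57/74


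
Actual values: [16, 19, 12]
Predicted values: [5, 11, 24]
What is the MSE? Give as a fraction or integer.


MSE = (1/3) * ((16-5)^2=121 + (19-11)^2=64 + (12-24)^2=144). Sum = 329. MSE = 329/3.

329/3


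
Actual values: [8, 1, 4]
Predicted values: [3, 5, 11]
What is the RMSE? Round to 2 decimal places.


MSE = 30.0000. RMSE = sqrt(30.0000) = 5.48.

5.48


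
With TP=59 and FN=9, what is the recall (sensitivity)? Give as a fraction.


Recall = TP / (TP + FN) = 59 / 68 = 59/68.

59/68


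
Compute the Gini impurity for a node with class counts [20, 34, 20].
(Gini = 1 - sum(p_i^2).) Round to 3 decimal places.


Total = 74. Proportions: 20/74, 34/74, 20/74. sum(p_i^2) = 0.3572. Gini = 1 - 0.3572 = 0.6428, which rounds to 0.643.

0.643


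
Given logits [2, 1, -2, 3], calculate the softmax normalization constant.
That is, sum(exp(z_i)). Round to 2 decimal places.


Denom = e^2=7.3891 + e^1=2.7183 + e^-2=0.1353 + e^3=20.0855. Sum = 30.3282, which rounds to 30.33.

30.33


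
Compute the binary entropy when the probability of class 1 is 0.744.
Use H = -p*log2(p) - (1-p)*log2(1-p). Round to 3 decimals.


H = -0.744*log2(0.744) - 0.256*log2(0.256) = 0.821.

0.821


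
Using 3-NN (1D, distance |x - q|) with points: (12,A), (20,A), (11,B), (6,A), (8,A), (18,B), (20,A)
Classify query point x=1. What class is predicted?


Distances: |12-1|=11, |20-1|=19, |11-1|=10, |6-1|=5, |8-1|=7, |18-1|=17, |20-1|=19. 3 nearest: (6,A), (8,A), (11,B). Counts: {'A': 2, 'B': 1}. Majority class: A.

A


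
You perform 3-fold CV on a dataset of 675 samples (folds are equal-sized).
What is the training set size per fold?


Each validation fold has 675/3 = 225 samples. Training set = 675 - 225 = 450.

450


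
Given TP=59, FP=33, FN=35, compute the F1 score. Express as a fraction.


Precision = 59/92 = 59/92. Recall = 59/94 = 59/94. F1 = 2*P*R/(P+R) = 59/93.

59/93


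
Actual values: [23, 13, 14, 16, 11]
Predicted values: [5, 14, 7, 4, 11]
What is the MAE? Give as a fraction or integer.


MAE = (1/5) * (|23-5|=18 + |13-14|=1 + |14-7|=7 + |16-4|=12 + |11-11|=0). Sum = 38. MAE = 38/5.

38/5


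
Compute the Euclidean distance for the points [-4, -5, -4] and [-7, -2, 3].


d = sqrt(sum of squared differences). (-4--7)^2=9, (-5--2)^2=9, (-4-3)^2=49. Sum = 67.

sqrt(67)


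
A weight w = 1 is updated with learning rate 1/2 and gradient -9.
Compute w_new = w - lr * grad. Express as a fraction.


w_new = 1 - 1/2 * -9 = 1 - -9/2 = 11/2.

11/2


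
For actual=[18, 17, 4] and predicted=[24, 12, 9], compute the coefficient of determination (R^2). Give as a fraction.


Mean(y) = 13. SS_res = 86. SS_tot = 122. R^2 = 1 - 86/(122) = 18/61.

18/61


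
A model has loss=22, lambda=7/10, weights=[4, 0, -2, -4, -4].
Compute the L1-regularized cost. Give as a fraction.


L1 norm = sum(|w|) = 14. J = 22 + 7/10 * 14 = 159/5.

159/5


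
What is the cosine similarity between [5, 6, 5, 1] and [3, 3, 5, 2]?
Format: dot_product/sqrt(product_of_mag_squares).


dot = 60. |a|^2 = 87, |b|^2 = 47. cos = 60/sqrt(4089).

60/sqrt(4089)


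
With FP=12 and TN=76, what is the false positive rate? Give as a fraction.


FPR = FP / (FP + TN) = 12 / 88 = 3/22.

3/22


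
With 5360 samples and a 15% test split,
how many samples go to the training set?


Test set = 5360 * 15% = 804. Training set = 5360 - 804 = 4556.

4556


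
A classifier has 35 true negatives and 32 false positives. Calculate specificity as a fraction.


Specificity = TN / (TN + FP) = 35 / 67 = 35/67.

35/67


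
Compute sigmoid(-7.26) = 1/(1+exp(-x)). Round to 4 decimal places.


sigma(-7.26) = 1/(1+e^(7.26)) = 1/(1+1422.256537) = 1/1423.256537 = 0.0007.

0.0007


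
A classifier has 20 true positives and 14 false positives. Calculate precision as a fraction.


Precision = TP / (TP + FP) = 20 / 34 = 10/17.

10/17


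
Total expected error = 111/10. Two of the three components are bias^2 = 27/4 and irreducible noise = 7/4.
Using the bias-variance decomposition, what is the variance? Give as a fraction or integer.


Total error = bias^2 + variance + irreducible noise. So variance = 111/10 - 27/4 - 7/4 = 13/5.

13/5


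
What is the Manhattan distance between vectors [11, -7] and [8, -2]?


d = sum of absolute differences: |11-8|=3 + |-7--2|=5 = 8.

8


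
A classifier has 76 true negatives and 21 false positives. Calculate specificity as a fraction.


Specificity = TN / (TN + FP) = 76 / 97 = 76/97.

76/97


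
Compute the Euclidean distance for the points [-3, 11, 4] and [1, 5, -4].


d = sqrt(sum of squared differences). (-3-1)^2=16, (11-5)^2=36, (4--4)^2=64. Sum = 116.

sqrt(116)


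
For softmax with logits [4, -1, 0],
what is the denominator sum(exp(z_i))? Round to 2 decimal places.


Denom = e^4=54.5982 + e^-1=0.3679 + e^0=1.0000. Sum = 55.9661, which rounds to 55.97.

55.97


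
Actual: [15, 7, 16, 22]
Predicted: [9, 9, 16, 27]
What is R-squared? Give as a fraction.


Mean(y) = 15. SS_res = 65. SS_tot = 114. R^2 = 1 - 65/(114) = 49/114.

49/114


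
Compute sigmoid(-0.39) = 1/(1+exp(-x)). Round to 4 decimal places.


sigma(-0.39) = 1/(1+e^(0.39)) = 1/(1+1.476981) = 1/2.476981 = 0.4037.

0.4037


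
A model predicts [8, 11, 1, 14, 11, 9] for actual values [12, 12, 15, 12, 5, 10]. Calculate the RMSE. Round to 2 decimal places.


MSE = 42.3333. RMSE = sqrt(42.3333) = 6.51.

6.51


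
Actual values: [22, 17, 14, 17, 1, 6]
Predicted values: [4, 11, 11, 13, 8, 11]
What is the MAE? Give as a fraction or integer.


MAE = (1/6) * (|22-4|=18 + |17-11|=6 + |14-11|=3 + |17-13|=4 + |1-8|=7 + |6-11|=5). Sum = 43. MAE = 43/6.

43/6


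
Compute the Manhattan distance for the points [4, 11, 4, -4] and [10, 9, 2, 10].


d = sum of absolute differences: |4-10|=6 + |11-9|=2 + |4-2|=2 + |-4-10|=14 = 24.

24


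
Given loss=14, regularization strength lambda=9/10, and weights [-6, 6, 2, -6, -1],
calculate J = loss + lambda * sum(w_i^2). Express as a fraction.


L2 sq norm = sum(w^2) = 113. J = 14 + 9/10 * 113 = 1157/10.

1157/10


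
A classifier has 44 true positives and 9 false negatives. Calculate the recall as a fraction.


Recall = TP / (TP + FN) = 44 / 53 = 44/53.

44/53


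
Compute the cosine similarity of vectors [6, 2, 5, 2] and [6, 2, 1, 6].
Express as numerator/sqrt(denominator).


dot = 57. |a|^2 = 69, |b|^2 = 77. cos = 57/sqrt(5313).

57/sqrt(5313)


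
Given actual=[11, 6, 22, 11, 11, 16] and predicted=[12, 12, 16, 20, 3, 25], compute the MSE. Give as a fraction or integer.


MSE = (1/6) * ((11-12)^2=1 + (6-12)^2=36 + (22-16)^2=36 + (11-20)^2=81 + (11-3)^2=64 + (16-25)^2=81). Sum = 299. MSE = 299/6.

299/6


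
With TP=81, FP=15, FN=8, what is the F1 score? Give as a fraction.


Precision = 81/96 = 27/32. Recall = 81/89 = 81/89. F1 = 2*P*R/(P+R) = 162/185.

162/185


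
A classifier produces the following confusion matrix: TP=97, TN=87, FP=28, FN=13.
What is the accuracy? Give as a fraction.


Accuracy = (TP + TN) / (TP + TN + FP + FN) = (97 + 87) / 225 = 184/225.

184/225


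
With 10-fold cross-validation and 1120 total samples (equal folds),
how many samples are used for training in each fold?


Each validation fold has 1120/10 = 112 samples. Training set = 1120 - 112 = 1008.

1008


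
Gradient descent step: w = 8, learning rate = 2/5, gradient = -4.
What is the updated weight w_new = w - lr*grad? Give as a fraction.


w_new = 8 - 2/5 * -4 = 8 - -8/5 = 48/5.

48/5


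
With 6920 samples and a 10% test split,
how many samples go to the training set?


Test set = 6920 * 10% = 692. Training set = 6920 - 692 = 6228.

6228


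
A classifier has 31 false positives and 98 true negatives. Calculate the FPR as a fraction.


FPR = FP / (FP + TN) = 31 / 129 = 31/129.

31/129


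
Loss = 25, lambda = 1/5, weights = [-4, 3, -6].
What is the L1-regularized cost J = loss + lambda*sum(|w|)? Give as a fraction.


L1 norm = sum(|w|) = 13. J = 25 + 1/5 * 13 = 138/5.

138/5


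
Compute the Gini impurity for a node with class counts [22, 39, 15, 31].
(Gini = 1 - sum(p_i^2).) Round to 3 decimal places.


Total = 107. Proportions: 22/107, 39/107, 15/107, 31/107. sum(p_i^2) = 0.2787. Gini = 1 - 0.2787 = 0.7213, which rounds to 0.721.

0.721


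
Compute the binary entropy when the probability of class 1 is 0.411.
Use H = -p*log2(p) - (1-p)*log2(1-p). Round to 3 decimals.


H = -0.411*log2(0.411) - 0.589*log2(0.589) = 0.977.

0.977


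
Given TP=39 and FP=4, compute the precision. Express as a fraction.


Precision = TP / (TP + FP) = 39 / 43 = 39/43.

39/43


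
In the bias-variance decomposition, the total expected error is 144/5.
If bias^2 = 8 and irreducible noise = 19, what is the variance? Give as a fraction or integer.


Total error = bias^2 + variance + irreducible noise. So variance = 144/5 - 8 - 19 = 9/5.

9/5


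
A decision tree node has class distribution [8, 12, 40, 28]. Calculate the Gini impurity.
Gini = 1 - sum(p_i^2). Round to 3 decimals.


Total = 88. Proportions: 8/88, 12/88, 40/88, 28/88. sum(p_i^2) = 0.3347. Gini = 1 - 0.3347 = 0.6653, which rounds to 0.665.

0.665


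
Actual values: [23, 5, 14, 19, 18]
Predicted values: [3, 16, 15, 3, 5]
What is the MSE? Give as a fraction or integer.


MSE = (1/5) * ((23-3)^2=400 + (5-16)^2=121 + (14-15)^2=1 + (19-3)^2=256 + (18-5)^2=169). Sum = 947. MSE = 947/5.

947/5


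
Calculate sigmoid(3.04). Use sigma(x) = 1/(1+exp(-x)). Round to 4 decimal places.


sigma(3.04) = 1/(1+e^(-3.04)) = 1/(1+0.047835) = 1/1.047835 = 0.9543.

0.9543


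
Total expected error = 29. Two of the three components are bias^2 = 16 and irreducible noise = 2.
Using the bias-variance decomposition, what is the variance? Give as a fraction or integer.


Total error = bias^2 + variance + irreducible noise. So variance = 29 - 16 - 2 = 11.

11


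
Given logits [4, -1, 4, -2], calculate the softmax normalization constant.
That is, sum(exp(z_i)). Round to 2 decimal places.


Denom = e^4=54.5982 + e^-1=0.3679 + e^4=54.5982 + e^-2=0.1353. Sum = 109.6996, which rounds to 109.70.

109.70


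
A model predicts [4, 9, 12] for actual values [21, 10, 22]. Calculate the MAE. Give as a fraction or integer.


MAE = (1/3) * (|21-4|=17 + |10-9|=1 + |22-12|=10). Sum = 28. MAE = 28/3.

28/3


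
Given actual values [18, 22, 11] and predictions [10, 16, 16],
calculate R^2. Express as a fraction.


Mean(y) = 17. SS_res = 125. SS_tot = 62. R^2 = 1 - 125/(62) = -63/62.

-63/62


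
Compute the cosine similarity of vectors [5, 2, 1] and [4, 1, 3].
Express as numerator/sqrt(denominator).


dot = 25. |a|^2 = 30, |b|^2 = 26. cos = 25/sqrt(780).

25/sqrt(780)


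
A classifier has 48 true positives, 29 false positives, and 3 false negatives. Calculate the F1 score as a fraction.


Precision = 48/77 = 48/77. Recall = 48/51 = 16/17. F1 = 2*P*R/(P+R) = 3/4.

3/4


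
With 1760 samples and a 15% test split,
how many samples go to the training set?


Test set = 1760 * 15% = 264. Training set = 1760 - 264 = 1496.

1496


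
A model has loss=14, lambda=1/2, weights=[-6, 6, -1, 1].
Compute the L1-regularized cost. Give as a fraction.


L1 norm = sum(|w|) = 14. J = 14 + 1/2 * 14 = 21.

21


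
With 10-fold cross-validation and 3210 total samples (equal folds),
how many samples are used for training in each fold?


Each validation fold has 3210/10 = 321 samples. Training set = 3210 - 321 = 2889.

2889


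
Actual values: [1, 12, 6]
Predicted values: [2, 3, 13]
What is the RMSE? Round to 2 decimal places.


MSE = 43.6667. RMSE = sqrt(43.6667) = 6.61.

6.61


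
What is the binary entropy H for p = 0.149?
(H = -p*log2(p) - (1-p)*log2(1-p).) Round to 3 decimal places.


H = -0.149*log2(0.149) - 0.851*log2(0.851) = 0.607.

0.607


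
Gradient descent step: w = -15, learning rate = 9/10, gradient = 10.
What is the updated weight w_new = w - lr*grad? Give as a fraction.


w_new = -15 - 9/10 * 10 = -15 - 9 = -24.

-24


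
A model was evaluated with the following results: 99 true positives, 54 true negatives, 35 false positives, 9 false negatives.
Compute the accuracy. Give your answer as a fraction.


Accuracy = (TP + TN) / (TP + TN + FP + FN) = (99 + 54) / 197 = 153/197.

153/197


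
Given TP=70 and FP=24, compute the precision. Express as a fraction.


Precision = TP / (TP + FP) = 70 / 94 = 35/47.

35/47


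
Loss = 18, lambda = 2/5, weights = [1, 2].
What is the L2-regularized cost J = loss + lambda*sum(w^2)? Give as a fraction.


L2 sq norm = sum(w^2) = 5. J = 18 + 2/5 * 5 = 20.

20


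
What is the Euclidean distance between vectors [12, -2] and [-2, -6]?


d = sqrt(sum of squared differences). (12--2)^2=196, (-2--6)^2=16. Sum = 212.

sqrt(212)


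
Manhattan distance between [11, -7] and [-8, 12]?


d = sum of absolute differences: |11--8|=19 + |-7-12|=19 = 38.

38


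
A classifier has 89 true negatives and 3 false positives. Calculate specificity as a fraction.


Specificity = TN / (TN + FP) = 89 / 92 = 89/92.

89/92


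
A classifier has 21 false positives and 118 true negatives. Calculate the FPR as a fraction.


FPR = FP / (FP + TN) = 21 / 139 = 21/139.

21/139


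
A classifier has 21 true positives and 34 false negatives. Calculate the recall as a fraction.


Recall = TP / (TP + FN) = 21 / 55 = 21/55.

21/55


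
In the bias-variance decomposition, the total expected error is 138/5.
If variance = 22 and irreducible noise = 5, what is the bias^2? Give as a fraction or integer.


Total error = bias^2 + variance + irreducible noise. So bias^2 = 138/5 - 22 - 5 = 3/5.

3/5


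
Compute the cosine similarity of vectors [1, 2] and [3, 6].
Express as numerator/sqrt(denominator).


dot = 15. |a|^2 = 5, |b|^2 = 45. cos = 15/sqrt(225).

15/sqrt(225)


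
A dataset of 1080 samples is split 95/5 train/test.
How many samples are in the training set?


Test set = 1080 * 5% = 54. Training set = 1080 - 54 = 1026.

1026


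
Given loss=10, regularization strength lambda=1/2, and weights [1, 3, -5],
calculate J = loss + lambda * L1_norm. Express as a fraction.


L1 norm = sum(|w|) = 9. J = 10 + 1/2 * 9 = 29/2.

29/2


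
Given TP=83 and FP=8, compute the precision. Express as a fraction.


Precision = TP / (TP + FP) = 83 / 91 = 83/91.

83/91


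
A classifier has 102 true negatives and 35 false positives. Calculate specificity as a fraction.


Specificity = TN / (TN + FP) = 102 / 137 = 102/137.

102/137


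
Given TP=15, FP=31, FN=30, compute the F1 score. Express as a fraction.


Precision = 15/46 = 15/46. Recall = 15/45 = 1/3. F1 = 2*P*R/(P+R) = 30/91.

30/91


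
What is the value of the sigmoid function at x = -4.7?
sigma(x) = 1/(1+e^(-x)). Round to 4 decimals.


sigma(-4.7) = 1/(1+e^(4.7)) = 1/(1+109.947172) = 1/110.947172 = 0.0090.

0.0090


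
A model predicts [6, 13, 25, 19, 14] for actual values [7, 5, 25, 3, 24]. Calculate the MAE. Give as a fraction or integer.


MAE = (1/5) * (|7-6|=1 + |5-13|=8 + |25-25|=0 + |3-19|=16 + |24-14|=10). Sum = 35. MAE = 7.

7


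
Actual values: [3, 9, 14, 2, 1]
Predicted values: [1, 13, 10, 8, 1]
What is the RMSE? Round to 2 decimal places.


MSE = 14.4000. RMSE = sqrt(14.4000) = 3.79.

3.79


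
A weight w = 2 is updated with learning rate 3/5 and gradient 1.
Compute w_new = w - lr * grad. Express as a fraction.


w_new = 2 - 3/5 * 1 = 2 - 3/5 = 7/5.

7/5


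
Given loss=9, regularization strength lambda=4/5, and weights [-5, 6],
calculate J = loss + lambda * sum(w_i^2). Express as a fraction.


L2 sq norm = sum(w^2) = 61. J = 9 + 4/5 * 61 = 289/5.

289/5


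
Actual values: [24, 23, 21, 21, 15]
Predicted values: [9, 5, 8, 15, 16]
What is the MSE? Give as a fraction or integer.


MSE = (1/5) * ((24-9)^2=225 + (23-5)^2=324 + (21-8)^2=169 + (21-15)^2=36 + (15-16)^2=1). Sum = 755. MSE = 151.

151


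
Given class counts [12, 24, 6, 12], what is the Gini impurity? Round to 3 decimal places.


Total = 54. Proportions: 12/54, 24/54, 6/54, 12/54. sum(p_i^2) = 0.3086. Gini = 1 - 0.3086 = 0.6914, which rounds to 0.691.

0.691


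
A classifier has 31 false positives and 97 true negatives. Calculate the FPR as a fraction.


FPR = FP / (FP + TN) = 31 / 128 = 31/128.

31/128


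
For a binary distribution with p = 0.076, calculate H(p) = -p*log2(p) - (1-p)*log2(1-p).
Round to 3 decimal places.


H = -0.076*log2(0.076) - 0.924*log2(0.924) = 0.388.

0.388


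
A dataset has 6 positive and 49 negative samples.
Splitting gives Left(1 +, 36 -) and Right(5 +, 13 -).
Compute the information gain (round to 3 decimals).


H(parent) = 0.4972. H(left) = 0.1793, H(right) = 0.8524. Weighted = (37/55)*0.1793 + (18/55)*0.8524 = 0.3996. IG = 0.4972 - 0.3996 = 0.0976, which rounds to 0.098.

0.098


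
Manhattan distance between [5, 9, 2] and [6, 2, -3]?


d = sum of absolute differences: |5-6|=1 + |9-2|=7 + |2--3|=5 = 13.

13


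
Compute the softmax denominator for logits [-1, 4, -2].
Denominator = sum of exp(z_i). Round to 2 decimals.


Denom = e^-1=0.3679 + e^4=54.5982 + e^-2=0.1353. Sum = 55.1014, which rounds to 55.10.

55.10


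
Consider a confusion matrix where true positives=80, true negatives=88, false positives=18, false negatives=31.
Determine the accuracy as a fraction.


Accuracy = (TP + TN) / (TP + TN + FP + FN) = (80 + 88) / 217 = 24/31.

24/31


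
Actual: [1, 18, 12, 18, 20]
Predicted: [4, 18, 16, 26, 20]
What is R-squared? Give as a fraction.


Mean(y) = 69/5. SS_res = 89. SS_tot = 1204/5. R^2 = 1 - 89/(1204/5) = 759/1204.

759/1204


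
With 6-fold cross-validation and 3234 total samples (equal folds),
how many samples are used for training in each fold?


Each validation fold has 3234/6 = 539 samples. Training set = 3234 - 539 = 2695.

2695


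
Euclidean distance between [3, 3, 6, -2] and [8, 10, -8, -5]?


d = sqrt(sum of squared differences). (3-8)^2=25, (3-10)^2=49, (6--8)^2=196, (-2--5)^2=9. Sum = 279.

sqrt(279)


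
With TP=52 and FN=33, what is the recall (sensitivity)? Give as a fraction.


Recall = TP / (TP + FN) = 52 / 85 = 52/85.

52/85


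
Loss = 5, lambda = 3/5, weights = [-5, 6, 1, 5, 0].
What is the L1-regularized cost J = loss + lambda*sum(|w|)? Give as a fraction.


L1 norm = sum(|w|) = 17. J = 5 + 3/5 * 17 = 76/5.

76/5


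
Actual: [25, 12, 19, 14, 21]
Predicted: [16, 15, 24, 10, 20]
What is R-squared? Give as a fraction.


Mean(y) = 91/5. SS_res = 132. SS_tot = 554/5. R^2 = 1 - 132/(554/5) = -53/277.

-53/277


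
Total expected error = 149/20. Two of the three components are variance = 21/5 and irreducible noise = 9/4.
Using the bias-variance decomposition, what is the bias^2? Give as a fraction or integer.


Total error = bias^2 + variance + irreducible noise. So bias^2 = 149/20 - 21/5 - 9/4 = 1.

1


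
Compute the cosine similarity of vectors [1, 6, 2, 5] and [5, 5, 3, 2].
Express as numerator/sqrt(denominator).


dot = 51. |a|^2 = 66, |b|^2 = 63. cos = 51/sqrt(4158).

51/sqrt(4158)


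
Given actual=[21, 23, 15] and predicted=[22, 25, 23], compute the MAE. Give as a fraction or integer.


MAE = (1/3) * (|21-22|=1 + |23-25|=2 + |15-23|=8). Sum = 11. MAE = 11/3.

11/3


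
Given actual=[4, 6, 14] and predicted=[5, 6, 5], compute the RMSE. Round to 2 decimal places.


MSE = 27.3333. RMSE = sqrt(27.3333) = 5.23.

5.23


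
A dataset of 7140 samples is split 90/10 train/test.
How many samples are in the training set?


Test set = 7140 * 10% = 714. Training set = 7140 - 714 = 6426.

6426


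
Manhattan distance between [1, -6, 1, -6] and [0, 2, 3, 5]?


d = sum of absolute differences: |1-0|=1 + |-6-2|=8 + |1-3|=2 + |-6-5|=11 = 22.

22


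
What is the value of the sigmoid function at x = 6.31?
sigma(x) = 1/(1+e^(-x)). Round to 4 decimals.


sigma(6.31) = 1/(1+e^(-6.31)) = 1/(1+0.001818) = 1/1.001818 = 0.9982.

0.9982


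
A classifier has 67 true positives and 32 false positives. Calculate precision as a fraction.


Precision = TP / (TP + FP) = 67 / 99 = 67/99.

67/99


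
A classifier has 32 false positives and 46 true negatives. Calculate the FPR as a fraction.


FPR = FP / (FP + TN) = 32 / 78 = 16/39.

16/39


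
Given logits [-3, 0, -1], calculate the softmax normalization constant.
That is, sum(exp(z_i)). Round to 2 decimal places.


Denom = e^-3=0.0498 + e^0=1.0000 + e^-1=0.3679. Sum = 1.4177, which rounds to 1.42.

1.42


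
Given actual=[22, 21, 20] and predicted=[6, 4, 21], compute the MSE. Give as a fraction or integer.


MSE = (1/3) * ((22-6)^2=256 + (21-4)^2=289 + (20-21)^2=1). Sum = 546. MSE = 182.

182


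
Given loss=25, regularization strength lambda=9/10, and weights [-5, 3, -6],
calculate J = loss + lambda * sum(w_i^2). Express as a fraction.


L2 sq norm = sum(w^2) = 70. J = 25 + 9/10 * 70 = 88.

88


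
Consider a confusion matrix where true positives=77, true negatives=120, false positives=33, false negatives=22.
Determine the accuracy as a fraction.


Accuracy = (TP + TN) / (TP + TN + FP + FN) = (77 + 120) / 252 = 197/252.

197/252


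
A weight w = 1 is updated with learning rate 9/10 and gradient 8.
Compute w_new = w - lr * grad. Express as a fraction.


w_new = 1 - 9/10 * 8 = 1 - 36/5 = -31/5.

-31/5


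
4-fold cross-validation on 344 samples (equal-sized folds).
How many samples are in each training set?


Each validation fold has 344/4 = 86 samples. Training set = 344 - 86 = 258.

258
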